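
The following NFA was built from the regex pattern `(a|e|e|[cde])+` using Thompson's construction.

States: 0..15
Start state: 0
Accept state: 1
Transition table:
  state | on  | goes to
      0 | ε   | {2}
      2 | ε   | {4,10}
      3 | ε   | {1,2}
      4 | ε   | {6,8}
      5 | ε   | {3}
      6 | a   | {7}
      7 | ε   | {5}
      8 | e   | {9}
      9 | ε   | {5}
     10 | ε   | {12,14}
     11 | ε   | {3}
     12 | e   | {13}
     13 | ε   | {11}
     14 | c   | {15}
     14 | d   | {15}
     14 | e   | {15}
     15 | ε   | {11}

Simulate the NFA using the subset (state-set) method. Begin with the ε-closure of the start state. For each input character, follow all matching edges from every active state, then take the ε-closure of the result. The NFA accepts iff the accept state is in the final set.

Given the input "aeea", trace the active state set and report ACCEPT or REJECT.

Answer: ACCEPT

Derivation:
initial (ε-close {0}): {0,2,4,6,8,10,12,14}
'a' @ 1: {1,2,3,4,5,6,7,8,10,12,14}  (accept∈set)
'e' @ 2: {1,2,3,4,5,6,8,9,10,11,12,13,14,15}  (accept∈set)
'e' @ 3: {1,2,3,4,5,6,8,9,10,11,12,13,14,15}  (accept∈set)
'a' @ 4: {1,2,3,4,5,6,7,8,10,12,14}  (accept∈set)
after full input: {1,2,3,4,5,6,7,8,10,12,14}  (accept=1 in)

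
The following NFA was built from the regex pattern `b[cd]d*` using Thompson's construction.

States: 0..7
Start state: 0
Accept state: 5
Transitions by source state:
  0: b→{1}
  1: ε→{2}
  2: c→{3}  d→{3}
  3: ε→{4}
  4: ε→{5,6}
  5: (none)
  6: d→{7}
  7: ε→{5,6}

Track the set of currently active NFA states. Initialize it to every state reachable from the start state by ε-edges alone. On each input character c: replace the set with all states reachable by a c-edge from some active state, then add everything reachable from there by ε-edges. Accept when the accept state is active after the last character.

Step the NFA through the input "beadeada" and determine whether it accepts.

Answer: REJECT

Steps:
S₀ = ε-closure({0}) = {0}
'b' @ 1: {1,2}
'e' @ 2: {}  — no active states
rest 'adeada' ignored (set empty)
final: {}; accept 5 not in set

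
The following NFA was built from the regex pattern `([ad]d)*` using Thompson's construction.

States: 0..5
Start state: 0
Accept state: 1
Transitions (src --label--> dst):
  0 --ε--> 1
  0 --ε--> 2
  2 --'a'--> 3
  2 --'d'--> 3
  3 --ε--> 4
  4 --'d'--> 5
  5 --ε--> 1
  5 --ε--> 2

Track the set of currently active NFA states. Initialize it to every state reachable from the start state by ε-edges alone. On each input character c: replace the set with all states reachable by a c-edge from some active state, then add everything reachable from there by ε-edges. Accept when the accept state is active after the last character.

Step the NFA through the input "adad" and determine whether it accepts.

Answer: ACCEPT

Steps:
initial (ε-close {0}): {0,1,2}
'a' @ 1: {3,4}
'd' @ 2: {1,2,5}  (accept∈set)
'a' @ 3: {3,4}
'd' @ 4: {1,2,5}  (accept∈set)
end set {1,2,5} — state 1 in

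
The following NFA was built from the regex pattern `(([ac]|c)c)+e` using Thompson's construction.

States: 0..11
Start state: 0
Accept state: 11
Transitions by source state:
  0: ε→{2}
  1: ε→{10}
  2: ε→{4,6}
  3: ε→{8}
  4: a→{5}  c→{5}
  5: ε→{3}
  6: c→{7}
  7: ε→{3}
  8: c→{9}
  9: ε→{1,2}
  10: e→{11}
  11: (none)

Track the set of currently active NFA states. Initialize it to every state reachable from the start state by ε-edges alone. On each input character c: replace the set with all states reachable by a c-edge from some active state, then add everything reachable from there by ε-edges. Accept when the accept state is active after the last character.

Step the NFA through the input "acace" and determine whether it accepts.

Answer: ACCEPT

Derivation:
S₀ = ε-closure({0}) = {0,2,4,6}
'a' @ 1: {3,5,8}
'c' @ 2: {1,2,4,6,9,10}
'a' @ 3: {3,5,8}
'c' @ 4: {1,2,4,6,9,10}
'e' @ 5: {11}  [accepting]
end set {11} — state 11 in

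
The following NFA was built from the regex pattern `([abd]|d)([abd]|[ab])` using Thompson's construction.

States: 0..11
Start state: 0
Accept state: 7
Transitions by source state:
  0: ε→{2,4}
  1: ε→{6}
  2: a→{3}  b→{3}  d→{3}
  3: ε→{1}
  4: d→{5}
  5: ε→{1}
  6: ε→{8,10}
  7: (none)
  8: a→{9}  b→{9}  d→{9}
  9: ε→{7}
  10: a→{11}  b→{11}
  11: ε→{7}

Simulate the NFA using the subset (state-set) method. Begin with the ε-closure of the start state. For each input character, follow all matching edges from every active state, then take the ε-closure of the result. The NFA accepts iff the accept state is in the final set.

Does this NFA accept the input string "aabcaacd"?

Answer: REJECT

Derivation:
start: ε-closure({0}) = {0,2,4}
'a' @ 1: {1,3,6,8,10}
'a' @ 2: {7,9,11}  (accept∈set)
'b' @ 3: {}  — state set empty
rest 'caacd' ignored (set empty)
final: {}; accept 7 not in set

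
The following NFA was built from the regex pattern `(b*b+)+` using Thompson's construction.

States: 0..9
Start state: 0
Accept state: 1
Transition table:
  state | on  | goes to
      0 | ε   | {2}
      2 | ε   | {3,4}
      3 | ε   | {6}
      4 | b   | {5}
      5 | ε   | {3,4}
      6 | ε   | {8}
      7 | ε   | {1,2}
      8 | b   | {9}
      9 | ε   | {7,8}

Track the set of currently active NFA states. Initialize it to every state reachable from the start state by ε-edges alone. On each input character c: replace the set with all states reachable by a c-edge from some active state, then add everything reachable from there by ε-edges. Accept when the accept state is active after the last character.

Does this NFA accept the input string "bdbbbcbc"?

S₀ = ε-closure({0}) = {0,2,3,4,6,8}
'b' @ 1: {1,2,3,4,5,6,7,8,9}  ✓accept
'd' @ 2: {}  — state set empty
rest 'bbbcbc' ignored (set empty)
final: {}; accept 1 not in set

Answer: REJECT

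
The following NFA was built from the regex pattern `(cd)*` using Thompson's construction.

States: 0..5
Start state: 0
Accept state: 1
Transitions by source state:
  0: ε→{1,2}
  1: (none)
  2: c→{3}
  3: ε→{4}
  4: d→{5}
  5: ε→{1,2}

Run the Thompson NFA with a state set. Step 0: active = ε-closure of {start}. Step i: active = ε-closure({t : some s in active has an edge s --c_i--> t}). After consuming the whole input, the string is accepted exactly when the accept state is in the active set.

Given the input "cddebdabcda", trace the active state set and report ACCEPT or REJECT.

Answer: REJECT

Steps:
S₀ = ε-closure({0}) = {0,1,2}
'c' @ 1: {3,4}
'd' @ 2: {1,2,5}  (accept∈set)
'd' @ 3: {}  — dead — no transitions
rest 'ebdabcda' ignored (set empty)
after full input: {}  (accept=1 not in)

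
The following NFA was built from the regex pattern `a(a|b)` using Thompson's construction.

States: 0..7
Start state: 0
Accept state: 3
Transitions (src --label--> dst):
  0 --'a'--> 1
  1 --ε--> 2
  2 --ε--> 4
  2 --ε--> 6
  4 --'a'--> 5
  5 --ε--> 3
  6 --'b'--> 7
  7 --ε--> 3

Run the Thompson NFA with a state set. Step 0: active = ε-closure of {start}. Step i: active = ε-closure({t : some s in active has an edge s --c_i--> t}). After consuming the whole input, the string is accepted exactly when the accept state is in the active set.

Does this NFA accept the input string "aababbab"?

Answer: REJECT

Derivation:
start: ε-closure({0}) = {0}
'a' @ 1: {1,2,4,6}
'a' @ 2: {3,5}  [accepting]
'b' @ 3: {}  — state set empty
rest 'abbab' ignored (set empty)
after full input: {}  (accept=3 not in)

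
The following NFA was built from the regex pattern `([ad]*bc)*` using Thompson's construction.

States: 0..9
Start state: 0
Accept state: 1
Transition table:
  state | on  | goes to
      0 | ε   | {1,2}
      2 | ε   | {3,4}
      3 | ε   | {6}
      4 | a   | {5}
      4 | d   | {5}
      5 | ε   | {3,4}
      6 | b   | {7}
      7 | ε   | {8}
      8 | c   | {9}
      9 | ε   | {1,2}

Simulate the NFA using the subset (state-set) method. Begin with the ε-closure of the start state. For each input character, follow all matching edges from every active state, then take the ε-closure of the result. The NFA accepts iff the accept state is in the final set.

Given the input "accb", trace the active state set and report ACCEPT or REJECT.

Answer: REJECT

Steps:
start: ε-closure({0}) = {0,1,2,3,4,6}
'a' @ 1: {3,4,5,6}
'c' @ 2: {}  — state set empty
rest 'cb' ignored (set empty)
final: {}; accept 1 not in set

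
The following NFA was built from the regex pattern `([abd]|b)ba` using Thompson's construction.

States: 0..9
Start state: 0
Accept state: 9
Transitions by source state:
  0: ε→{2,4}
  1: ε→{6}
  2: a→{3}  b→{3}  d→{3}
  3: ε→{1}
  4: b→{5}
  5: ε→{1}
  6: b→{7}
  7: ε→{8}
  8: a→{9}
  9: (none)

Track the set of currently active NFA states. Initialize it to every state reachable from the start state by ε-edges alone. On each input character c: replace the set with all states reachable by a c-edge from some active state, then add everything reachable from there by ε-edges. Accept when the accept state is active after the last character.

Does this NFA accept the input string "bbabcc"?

Answer: REJECT

Steps:
start: ε-closure({0}) = {0,2,4}
'b' @ 1: {1,3,5,6}
'b' @ 2: {7,8}
'a' @ 3: {9}  (accept∈set)
'b' @ 4: {}  — state set empty
rest 'cc' ignored (set empty)
final: {}; accept 9 not in set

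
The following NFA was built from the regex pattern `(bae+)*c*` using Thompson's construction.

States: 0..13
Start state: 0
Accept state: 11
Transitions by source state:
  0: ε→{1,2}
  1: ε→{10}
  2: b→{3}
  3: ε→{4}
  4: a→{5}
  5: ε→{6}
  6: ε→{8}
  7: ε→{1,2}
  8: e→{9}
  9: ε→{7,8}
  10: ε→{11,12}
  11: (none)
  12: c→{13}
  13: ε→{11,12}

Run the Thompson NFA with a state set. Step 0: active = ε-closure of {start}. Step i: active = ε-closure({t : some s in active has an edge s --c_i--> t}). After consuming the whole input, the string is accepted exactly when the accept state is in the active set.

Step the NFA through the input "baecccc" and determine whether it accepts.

Answer: ACCEPT

Steps:
start: ε-closure({0}) = {0,1,2,10,11,12}
'b' @ 1: {3,4}
'a' @ 2: {5,6,8}
'e' @ 3: {1,2,7,8,9,10,11,12}  ✓accept
'c' @ 4: {11,12,13}  ✓accept
'c' @ 5: {11,12,13}  ✓accept
'c' @ 6: {11,12,13}  ✓accept
'c' @ 7: {11,12,13}  ✓accept
final: {11,12,13}; accept 11 in set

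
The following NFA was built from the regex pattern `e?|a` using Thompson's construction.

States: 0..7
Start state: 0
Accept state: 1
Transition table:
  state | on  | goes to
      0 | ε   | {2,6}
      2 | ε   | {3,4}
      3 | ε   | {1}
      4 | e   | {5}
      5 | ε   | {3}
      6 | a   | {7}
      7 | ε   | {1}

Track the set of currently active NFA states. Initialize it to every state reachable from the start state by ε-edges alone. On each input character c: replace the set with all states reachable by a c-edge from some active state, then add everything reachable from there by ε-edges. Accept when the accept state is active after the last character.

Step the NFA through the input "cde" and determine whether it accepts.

Answer: REJECT

Steps:
S₀ = ε-closure({0}) = {0,1,2,3,4,6}
'c' @ 1: {}  — state set empty
rest 'de' ignored (set empty)
end set {} — state 1 not in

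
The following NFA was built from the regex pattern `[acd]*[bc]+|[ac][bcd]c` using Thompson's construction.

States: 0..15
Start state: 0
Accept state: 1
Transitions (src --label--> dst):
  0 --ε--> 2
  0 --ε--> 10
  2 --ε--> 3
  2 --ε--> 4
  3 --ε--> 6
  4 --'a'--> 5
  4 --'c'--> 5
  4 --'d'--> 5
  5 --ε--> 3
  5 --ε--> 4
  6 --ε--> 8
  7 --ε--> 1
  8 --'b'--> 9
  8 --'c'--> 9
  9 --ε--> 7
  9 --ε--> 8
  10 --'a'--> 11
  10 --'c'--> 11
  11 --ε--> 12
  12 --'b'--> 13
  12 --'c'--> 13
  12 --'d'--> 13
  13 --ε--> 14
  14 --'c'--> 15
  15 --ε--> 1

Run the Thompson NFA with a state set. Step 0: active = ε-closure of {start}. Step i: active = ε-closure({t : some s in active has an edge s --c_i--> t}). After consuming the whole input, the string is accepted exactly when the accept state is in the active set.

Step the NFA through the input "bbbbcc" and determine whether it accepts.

start: ε-closure({0}) = {0,2,3,4,6,8,10}
'b' @ 1: {1,7,8,9}  [accepting]
'b' @ 2: {1,7,8,9}  [accepting]
'b' @ 3: {1,7,8,9}  [accepting]
'b' @ 4: {1,7,8,9}  [accepting]
'c' @ 5: {1,7,8,9}  [accepting]
'c' @ 6: {1,7,8,9}  [accepting]
after full input: {1,7,8,9}  (accept=1 in)

Answer: ACCEPT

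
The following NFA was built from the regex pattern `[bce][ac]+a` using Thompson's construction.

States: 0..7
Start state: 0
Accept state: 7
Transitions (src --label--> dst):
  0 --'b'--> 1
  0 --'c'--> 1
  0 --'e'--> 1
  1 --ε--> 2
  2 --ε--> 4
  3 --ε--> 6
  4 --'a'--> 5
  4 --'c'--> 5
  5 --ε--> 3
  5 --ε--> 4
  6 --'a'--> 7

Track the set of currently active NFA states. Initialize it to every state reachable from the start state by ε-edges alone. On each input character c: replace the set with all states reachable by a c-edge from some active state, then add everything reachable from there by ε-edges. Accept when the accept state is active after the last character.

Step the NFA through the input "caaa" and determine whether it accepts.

Answer: ACCEPT

Steps:
start: ε-closure({0}) = {0}
'c' @ 1: {1,2,4}
'a' @ 2: {3,4,5,6}
'a' @ 3: {3,4,5,6,7}  (accept∈set)
'a' @ 4: {3,4,5,6,7}  (accept∈set)
final: {3,4,5,6,7}; accept 7 in set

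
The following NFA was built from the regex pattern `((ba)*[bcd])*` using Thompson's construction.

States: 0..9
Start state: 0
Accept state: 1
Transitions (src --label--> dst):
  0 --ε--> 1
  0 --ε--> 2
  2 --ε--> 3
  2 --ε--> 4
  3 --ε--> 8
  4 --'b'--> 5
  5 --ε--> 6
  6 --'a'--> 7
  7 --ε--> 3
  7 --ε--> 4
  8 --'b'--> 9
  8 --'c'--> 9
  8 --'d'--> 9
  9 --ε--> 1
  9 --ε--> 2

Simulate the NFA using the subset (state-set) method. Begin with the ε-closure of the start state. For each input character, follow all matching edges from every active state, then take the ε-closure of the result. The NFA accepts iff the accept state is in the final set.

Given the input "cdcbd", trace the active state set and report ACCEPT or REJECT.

initial (ε-close {0}): {0,1,2,3,4,8}
'c' @ 1: {1,2,3,4,8,9}  (accept∈set)
'd' @ 2: {1,2,3,4,8,9}  (accept∈set)
'c' @ 3: {1,2,3,4,8,9}  (accept∈set)
'b' @ 4: {1,2,3,4,5,6,8,9}  (accept∈set)
'd' @ 5: {1,2,3,4,8,9}  (accept∈set)
after full input: {1,2,3,4,8,9}  (accept=1 in)

Answer: ACCEPT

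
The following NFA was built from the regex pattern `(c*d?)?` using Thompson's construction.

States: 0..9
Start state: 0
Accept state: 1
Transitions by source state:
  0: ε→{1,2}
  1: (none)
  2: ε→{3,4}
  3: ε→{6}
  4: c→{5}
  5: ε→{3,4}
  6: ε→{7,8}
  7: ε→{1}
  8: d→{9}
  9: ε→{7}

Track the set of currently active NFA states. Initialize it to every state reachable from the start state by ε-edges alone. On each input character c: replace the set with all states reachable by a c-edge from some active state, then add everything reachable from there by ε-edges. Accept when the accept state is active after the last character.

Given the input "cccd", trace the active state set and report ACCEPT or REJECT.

Answer: ACCEPT

Steps:
start: ε-closure({0}) = {0,1,2,3,4,6,7,8}
'c' @ 1: {1,3,4,5,6,7,8}  [accepting]
'c' @ 2: {1,3,4,5,6,7,8}  [accepting]
'c' @ 3: {1,3,4,5,6,7,8}  [accepting]
'd' @ 4: {1,7,9}  [accepting]
end set {1,7,9} — state 1 in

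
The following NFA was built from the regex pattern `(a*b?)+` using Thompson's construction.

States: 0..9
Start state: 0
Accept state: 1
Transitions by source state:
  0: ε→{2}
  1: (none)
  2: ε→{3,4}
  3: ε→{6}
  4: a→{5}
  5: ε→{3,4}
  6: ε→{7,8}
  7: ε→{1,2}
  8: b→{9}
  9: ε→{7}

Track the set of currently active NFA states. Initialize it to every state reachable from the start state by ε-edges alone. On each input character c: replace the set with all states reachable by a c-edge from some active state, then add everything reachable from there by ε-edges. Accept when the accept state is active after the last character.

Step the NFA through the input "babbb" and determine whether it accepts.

Answer: ACCEPT

Trace:
start: ε-closure({0}) = {0,1,2,3,4,6,7,8}
'b' @ 1: {1,2,3,4,6,7,8,9}  (accept∈set)
'a' @ 2: {1,2,3,4,5,6,7,8}  (accept∈set)
'b' @ 3: {1,2,3,4,6,7,8,9}  (accept∈set)
'b' @ 4: {1,2,3,4,6,7,8,9}  (accept∈set)
'b' @ 5: {1,2,3,4,6,7,8,9}  (accept∈set)
final: {1,2,3,4,6,7,8,9}; accept 1 in set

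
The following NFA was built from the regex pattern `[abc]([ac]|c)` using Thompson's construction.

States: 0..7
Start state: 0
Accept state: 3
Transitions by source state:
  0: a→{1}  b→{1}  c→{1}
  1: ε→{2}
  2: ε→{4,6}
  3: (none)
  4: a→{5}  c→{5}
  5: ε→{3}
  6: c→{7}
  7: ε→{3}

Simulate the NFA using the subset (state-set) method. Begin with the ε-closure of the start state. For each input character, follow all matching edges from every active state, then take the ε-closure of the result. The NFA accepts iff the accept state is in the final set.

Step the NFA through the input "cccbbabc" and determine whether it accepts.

start: ε-closure({0}) = {0}
'c' @ 1: {1,2,4,6}
'c' @ 2: {3,5,7}  [accepting]
'c' @ 3: {}  — state set empty
rest 'bbabc' ignored (set empty)
final: {}; accept 3 not in set

Answer: REJECT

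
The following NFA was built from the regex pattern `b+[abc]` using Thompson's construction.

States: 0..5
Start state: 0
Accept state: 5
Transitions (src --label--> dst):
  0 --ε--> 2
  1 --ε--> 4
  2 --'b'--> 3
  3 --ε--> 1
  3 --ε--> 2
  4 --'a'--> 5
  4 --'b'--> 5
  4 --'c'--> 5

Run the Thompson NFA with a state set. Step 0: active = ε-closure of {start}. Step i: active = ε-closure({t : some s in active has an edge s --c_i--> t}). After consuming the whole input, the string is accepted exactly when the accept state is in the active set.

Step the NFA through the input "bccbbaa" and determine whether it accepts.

start: ε-closure({0}) = {0,2}
'b' @ 1: {1,2,3,4}
'c' @ 2: {5}  ✓accept
'c' @ 3: {}  — state set empty
rest 'bbaa' ignored (set empty)
final: {}; accept 5 not in set

Answer: REJECT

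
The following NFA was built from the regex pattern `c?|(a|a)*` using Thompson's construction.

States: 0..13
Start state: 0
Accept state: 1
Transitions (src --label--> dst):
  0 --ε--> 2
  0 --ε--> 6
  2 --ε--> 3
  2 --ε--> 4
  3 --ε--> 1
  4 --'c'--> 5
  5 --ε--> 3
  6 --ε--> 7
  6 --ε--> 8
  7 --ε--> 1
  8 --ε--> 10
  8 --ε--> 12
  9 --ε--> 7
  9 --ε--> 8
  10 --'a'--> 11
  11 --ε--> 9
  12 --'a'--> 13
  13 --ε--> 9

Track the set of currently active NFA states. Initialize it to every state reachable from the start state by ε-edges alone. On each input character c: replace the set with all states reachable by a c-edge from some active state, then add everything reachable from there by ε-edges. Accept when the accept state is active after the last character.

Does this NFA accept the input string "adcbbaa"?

Answer: REJECT

Steps:
start: ε-closure({0}) = {0,1,2,3,4,6,7,8,10,12}
'a' @ 1: {1,7,8,9,10,11,12,13}  (accept∈set)
'd' @ 2: {}  — no active states
rest 'cbbaa' ignored (set empty)
end set {} — state 1 not in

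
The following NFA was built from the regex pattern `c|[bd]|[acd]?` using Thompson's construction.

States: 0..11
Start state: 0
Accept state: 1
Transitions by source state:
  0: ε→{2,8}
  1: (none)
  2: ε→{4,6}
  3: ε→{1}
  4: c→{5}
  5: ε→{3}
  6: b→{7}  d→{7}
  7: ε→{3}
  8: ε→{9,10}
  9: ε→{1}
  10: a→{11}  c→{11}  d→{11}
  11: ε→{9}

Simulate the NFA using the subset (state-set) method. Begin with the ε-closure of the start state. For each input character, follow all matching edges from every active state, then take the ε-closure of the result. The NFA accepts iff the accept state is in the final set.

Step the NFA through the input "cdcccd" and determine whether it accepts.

Answer: REJECT

Trace:
initial (ε-close {0}): {0,1,2,4,6,8,9,10}
'c' @ 1: {1,3,5,9,11}  ✓accept
'd' @ 2: {}  — no active states
rest 'cccd' ignored (set empty)
final: {}; accept 1 not in set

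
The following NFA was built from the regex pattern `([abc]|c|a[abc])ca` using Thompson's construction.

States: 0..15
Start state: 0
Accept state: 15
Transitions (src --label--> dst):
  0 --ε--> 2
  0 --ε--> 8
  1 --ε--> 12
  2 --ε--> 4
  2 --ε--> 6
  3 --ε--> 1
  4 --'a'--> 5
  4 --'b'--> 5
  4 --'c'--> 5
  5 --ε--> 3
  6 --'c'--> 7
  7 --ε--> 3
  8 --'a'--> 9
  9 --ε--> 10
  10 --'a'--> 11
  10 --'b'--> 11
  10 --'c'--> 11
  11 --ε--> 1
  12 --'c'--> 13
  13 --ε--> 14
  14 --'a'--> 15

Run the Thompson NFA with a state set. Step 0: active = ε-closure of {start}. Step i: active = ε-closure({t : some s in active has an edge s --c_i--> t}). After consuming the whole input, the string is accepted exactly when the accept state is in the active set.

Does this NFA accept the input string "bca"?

start: ε-closure({0}) = {0,2,4,6,8}
'b' @ 1: {1,3,5,12}
'c' @ 2: {13,14}
'a' @ 3: {15}  (accept∈set)
final: {15}; accept 15 in set

Answer: ACCEPT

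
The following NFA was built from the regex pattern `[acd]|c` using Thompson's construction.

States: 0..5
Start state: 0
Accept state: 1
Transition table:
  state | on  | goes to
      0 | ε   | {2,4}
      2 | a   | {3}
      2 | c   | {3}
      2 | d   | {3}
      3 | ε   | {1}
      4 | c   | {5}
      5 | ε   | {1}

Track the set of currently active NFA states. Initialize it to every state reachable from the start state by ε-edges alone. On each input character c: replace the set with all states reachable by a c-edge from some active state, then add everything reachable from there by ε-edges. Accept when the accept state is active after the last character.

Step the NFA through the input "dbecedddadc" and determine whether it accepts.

S₀ = ε-closure({0}) = {0,2,4}
'd' @ 1: {1,3}  ✓accept
'b' @ 2: {}  — dead — no transitions
rest 'ecedddadc' ignored (set empty)
after full input: {}  (accept=1 not in)

Answer: REJECT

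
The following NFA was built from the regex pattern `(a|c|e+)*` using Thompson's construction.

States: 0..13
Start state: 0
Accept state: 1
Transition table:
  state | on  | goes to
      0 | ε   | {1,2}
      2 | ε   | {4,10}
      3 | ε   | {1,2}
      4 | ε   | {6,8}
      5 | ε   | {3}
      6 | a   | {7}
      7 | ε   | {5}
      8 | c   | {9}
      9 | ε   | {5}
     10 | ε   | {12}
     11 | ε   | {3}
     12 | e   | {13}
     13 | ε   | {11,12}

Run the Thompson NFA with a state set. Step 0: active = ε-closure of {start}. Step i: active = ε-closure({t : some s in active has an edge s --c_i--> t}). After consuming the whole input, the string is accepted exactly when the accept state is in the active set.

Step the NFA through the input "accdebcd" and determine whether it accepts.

Answer: REJECT

Steps:
S₀ = ε-closure({0}) = {0,1,2,4,6,8,10,12}
'a' @ 1: {1,2,3,4,5,6,7,8,10,12}  (accept∈set)
'c' @ 2: {1,2,3,4,5,6,8,9,10,12}  (accept∈set)
'c' @ 3: {1,2,3,4,5,6,8,9,10,12}  (accept∈set)
'd' @ 4: {}  — dead — no transitions
rest 'ebcd' ignored (set empty)
after full input: {}  (accept=1 not in)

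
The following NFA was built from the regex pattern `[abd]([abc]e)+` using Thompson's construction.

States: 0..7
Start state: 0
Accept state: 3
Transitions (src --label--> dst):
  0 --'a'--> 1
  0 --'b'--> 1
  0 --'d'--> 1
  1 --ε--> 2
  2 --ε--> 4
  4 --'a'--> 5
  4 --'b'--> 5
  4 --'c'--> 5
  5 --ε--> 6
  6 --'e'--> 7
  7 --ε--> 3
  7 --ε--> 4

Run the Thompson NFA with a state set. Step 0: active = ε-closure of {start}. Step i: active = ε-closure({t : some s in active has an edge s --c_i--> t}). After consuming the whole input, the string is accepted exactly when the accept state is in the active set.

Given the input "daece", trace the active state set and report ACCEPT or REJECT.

Answer: ACCEPT

Trace:
initial (ε-close {0}): {0}
'd' @ 1: {1,2,4}
'a' @ 2: {5,6}
'e' @ 3: {3,4,7}  (accept∈set)
'c' @ 4: {5,6}
'e' @ 5: {3,4,7}  (accept∈set)
end set {3,4,7} — state 3 in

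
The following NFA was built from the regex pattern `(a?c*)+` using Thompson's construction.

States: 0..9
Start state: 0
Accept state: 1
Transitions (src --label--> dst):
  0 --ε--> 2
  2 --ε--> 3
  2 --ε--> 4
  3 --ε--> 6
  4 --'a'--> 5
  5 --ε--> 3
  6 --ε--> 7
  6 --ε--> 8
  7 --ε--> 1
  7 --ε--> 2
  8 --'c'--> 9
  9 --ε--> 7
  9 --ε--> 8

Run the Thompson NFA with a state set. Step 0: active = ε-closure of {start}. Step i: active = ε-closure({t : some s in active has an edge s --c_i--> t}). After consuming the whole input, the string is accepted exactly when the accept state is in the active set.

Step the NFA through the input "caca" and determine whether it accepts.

start: ε-closure({0}) = {0,1,2,3,4,6,7,8}
'c' @ 1: {1,2,3,4,6,7,8,9}  ✓accept
'a' @ 2: {1,2,3,4,5,6,7,8}  ✓accept
'c' @ 3: {1,2,3,4,6,7,8,9}  ✓accept
'a' @ 4: {1,2,3,4,5,6,7,8}  ✓accept
after full input: {1,2,3,4,5,6,7,8}  (accept=1 in)

Answer: ACCEPT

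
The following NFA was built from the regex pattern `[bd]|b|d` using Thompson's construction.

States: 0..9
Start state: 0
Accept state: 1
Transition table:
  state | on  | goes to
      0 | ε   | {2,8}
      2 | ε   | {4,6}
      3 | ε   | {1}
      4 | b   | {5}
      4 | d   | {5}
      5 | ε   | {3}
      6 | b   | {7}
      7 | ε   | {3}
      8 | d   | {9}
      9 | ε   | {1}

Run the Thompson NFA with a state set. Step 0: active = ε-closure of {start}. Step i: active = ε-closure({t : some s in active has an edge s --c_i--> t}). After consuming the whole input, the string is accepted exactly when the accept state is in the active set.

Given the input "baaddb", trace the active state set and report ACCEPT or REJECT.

Answer: REJECT

Steps:
S₀ = ε-closure({0}) = {0,2,4,6,8}
'b' @ 1: {1,3,5,7}  ✓accept
'a' @ 2: {}  — dead — no transitions
rest 'addb' ignored (set empty)
end set {} — state 1 not in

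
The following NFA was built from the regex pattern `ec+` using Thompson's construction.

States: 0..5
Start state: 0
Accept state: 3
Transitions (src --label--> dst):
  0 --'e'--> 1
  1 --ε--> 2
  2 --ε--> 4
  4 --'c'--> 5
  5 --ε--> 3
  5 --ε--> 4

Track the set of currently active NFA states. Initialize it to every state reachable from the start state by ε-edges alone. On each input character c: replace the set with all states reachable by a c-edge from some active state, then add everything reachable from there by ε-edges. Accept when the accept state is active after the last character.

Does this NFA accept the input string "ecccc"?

S₀ = ε-closure({0}) = {0}
'e' @ 1: {1,2,4}
'c' @ 2: {3,4,5}  [accepting]
'c' @ 3: {3,4,5}  [accepting]
'c' @ 4: {3,4,5}  [accepting]
'c' @ 5: {3,4,5}  [accepting]
end set {3,4,5} — state 3 in

Answer: ACCEPT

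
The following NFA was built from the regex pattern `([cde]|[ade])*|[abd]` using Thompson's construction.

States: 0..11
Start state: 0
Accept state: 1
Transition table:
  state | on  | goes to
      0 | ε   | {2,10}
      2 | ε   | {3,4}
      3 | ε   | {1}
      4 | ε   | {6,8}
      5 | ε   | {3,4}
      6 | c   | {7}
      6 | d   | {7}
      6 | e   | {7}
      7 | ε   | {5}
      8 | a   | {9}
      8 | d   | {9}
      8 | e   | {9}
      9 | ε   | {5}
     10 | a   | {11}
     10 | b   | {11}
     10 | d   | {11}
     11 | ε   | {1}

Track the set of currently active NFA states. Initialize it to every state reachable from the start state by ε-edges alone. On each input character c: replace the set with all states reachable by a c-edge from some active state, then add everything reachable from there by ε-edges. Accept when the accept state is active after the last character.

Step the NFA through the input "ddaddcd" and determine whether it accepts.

Answer: ACCEPT

Steps:
start: ε-closure({0}) = {0,1,2,3,4,6,8,10}
'd' @ 1: {1,3,4,5,6,7,8,9,11}  (accept∈set)
'd' @ 2: {1,3,4,5,6,7,8,9}  (accept∈set)
'a' @ 3: {1,3,4,5,6,8,9}  (accept∈set)
'd' @ 4: {1,3,4,5,6,7,8,9}  (accept∈set)
'd' @ 5: {1,3,4,5,6,7,8,9}  (accept∈set)
'c' @ 6: {1,3,4,5,6,7,8}  (accept∈set)
'd' @ 7: {1,3,4,5,6,7,8,9}  (accept∈set)
after full input: {1,3,4,5,6,7,8,9}  (accept=1 in)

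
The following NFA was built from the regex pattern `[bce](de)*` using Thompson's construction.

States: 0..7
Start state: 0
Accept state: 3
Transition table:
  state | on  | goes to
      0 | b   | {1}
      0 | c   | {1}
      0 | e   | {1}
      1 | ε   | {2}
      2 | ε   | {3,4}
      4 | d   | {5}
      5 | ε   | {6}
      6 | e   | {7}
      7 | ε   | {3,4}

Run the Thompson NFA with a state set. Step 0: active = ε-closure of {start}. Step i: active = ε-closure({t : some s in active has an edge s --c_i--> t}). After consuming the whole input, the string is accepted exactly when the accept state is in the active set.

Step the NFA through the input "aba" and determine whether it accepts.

start: ε-closure({0}) = {0}
'a' @ 1: {}  — no active states
rest 'ba' ignored (set empty)
after full input: {}  (accept=3 not in)

Answer: REJECT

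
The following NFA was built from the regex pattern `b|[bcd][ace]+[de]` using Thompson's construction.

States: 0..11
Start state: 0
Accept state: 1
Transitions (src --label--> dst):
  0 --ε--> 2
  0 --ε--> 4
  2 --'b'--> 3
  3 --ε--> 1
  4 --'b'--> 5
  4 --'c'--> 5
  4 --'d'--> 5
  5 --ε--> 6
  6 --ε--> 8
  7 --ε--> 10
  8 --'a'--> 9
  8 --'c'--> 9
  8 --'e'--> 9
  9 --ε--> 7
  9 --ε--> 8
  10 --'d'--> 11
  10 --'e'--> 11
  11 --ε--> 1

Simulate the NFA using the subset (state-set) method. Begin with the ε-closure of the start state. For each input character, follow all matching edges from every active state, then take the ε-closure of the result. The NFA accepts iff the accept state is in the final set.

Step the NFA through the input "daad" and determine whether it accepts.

start: ε-closure({0}) = {0,2,4}
'd' @ 1: {5,6,8}
'a' @ 2: {7,8,9,10}
'a' @ 3: {7,8,9,10}
'd' @ 4: {1,11}  ✓accept
final: {1,11}; accept 1 in set

Answer: ACCEPT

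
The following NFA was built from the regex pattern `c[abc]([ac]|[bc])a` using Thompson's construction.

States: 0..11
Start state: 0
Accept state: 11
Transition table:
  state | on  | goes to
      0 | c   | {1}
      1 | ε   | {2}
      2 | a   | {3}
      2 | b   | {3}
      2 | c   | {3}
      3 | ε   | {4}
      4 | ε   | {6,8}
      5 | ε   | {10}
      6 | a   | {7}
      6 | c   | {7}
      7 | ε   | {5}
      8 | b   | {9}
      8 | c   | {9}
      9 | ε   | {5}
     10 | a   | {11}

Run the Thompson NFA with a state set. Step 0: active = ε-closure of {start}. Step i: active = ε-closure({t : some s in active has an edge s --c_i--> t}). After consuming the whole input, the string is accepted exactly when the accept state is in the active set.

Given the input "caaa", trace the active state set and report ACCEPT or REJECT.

S₀ = ε-closure({0}) = {0}
'c' @ 1: {1,2}
'a' @ 2: {3,4,6,8}
'a' @ 3: {5,7,10}
'a' @ 4: {11}  ✓accept
after full input: {11}  (accept=11 in)

Answer: ACCEPT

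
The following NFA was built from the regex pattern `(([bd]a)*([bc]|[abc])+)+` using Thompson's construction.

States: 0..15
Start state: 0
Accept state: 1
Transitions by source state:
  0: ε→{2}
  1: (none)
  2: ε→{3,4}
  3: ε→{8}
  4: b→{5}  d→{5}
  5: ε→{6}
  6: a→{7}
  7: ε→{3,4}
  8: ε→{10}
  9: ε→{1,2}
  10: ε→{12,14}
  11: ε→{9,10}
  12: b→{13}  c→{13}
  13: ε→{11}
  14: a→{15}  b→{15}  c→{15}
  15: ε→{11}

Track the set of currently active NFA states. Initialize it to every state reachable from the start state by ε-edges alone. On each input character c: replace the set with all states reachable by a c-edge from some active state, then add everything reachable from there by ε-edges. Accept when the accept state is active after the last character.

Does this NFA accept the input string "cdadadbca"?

start: ε-closure({0}) = {0,2,3,4,8,10,12,14}
'c' @ 1: {1,2,3,4,8,9,10,11,12,13,14,15}  (accept∈set)
'd' @ 2: {5,6}
'a' @ 3: {3,4,7,8,10,12,14}
'd' @ 4: {5,6}
'a' @ 5: {3,4,7,8,10,12,14}
'd' @ 6: {5,6}
'b' @ 7: {}  — state set empty
rest 'ca' ignored (set empty)
after full input: {}  (accept=1 not in)

Answer: REJECT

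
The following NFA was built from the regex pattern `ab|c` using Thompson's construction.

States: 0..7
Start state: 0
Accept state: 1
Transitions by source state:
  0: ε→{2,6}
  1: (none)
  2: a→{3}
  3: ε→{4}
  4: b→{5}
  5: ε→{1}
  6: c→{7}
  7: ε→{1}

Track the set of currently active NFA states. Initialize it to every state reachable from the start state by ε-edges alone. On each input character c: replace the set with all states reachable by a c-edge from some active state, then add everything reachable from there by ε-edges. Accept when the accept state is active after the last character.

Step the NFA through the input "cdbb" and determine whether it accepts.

start: ε-closure({0}) = {0,2,6}
'c' @ 1: {1,7}  ✓accept
'd' @ 2: {}  — no active states
rest 'bb' ignored (set empty)
end set {} — state 1 not in

Answer: REJECT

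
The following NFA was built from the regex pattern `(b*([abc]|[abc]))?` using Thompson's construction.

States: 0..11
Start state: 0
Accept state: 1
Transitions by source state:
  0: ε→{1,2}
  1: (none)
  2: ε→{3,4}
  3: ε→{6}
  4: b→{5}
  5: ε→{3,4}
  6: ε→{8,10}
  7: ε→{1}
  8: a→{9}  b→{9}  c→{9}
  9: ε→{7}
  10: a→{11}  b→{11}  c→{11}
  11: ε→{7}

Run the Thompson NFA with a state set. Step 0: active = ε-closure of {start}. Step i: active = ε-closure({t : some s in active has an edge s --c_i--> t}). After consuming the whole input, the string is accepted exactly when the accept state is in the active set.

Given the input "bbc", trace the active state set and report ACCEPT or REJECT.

start: ε-closure({0}) = {0,1,2,3,4,6,8,10}
'b' @ 1: {1,3,4,5,6,7,8,9,10,11}  (accept∈set)
'b' @ 2: {1,3,4,5,6,7,8,9,10,11}  (accept∈set)
'c' @ 3: {1,7,9,11}  (accept∈set)
after full input: {1,7,9,11}  (accept=1 in)

Answer: ACCEPT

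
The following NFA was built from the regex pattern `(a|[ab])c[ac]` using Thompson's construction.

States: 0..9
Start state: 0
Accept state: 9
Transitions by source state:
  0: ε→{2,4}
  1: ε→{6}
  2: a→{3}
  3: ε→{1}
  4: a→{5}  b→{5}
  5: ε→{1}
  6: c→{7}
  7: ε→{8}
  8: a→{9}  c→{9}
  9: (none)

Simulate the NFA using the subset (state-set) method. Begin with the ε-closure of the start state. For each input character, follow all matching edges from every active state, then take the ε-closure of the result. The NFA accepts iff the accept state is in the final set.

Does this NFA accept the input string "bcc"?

Answer: ACCEPT

Derivation:
initial (ε-close {0}): {0,2,4}
'b' @ 1: {1,5,6}
'c' @ 2: {7,8}
'c' @ 3: {9}  ✓accept
final: {9}; accept 9 in set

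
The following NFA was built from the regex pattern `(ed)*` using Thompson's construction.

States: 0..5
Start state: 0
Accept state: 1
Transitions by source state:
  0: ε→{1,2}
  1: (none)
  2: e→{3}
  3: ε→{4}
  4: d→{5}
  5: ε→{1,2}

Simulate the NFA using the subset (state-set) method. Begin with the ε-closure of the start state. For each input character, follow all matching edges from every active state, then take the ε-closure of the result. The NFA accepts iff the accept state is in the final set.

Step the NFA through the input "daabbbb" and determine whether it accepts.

initial (ε-close {0}): {0,1,2}
'd' @ 1: {}  — no active states
rest 'aabbbb' ignored (set empty)
after full input: {}  (accept=1 not in)

Answer: REJECT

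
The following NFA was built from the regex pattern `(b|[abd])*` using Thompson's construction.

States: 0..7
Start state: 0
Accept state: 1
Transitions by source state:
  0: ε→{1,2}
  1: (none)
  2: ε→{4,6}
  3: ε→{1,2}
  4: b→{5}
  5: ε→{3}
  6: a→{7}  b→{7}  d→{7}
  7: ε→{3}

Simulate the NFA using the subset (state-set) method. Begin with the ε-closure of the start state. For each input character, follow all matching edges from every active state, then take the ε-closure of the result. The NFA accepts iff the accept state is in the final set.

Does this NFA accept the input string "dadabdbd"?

S₀ = ε-closure({0}) = {0,1,2,4,6}
'd' @ 1: {1,2,3,4,6,7}  ✓accept
'a' @ 2: {1,2,3,4,6,7}  ✓accept
'd' @ 3: {1,2,3,4,6,7}  ✓accept
'a' @ 4: {1,2,3,4,6,7}  ✓accept
'b' @ 5: {1,2,3,4,5,6,7}  ✓accept
'd' @ 6: {1,2,3,4,6,7}  ✓accept
'b' @ 7: {1,2,3,4,5,6,7}  ✓accept
'd' @ 8: {1,2,3,4,6,7}  ✓accept
end set {1,2,3,4,6,7} — state 1 in

Answer: ACCEPT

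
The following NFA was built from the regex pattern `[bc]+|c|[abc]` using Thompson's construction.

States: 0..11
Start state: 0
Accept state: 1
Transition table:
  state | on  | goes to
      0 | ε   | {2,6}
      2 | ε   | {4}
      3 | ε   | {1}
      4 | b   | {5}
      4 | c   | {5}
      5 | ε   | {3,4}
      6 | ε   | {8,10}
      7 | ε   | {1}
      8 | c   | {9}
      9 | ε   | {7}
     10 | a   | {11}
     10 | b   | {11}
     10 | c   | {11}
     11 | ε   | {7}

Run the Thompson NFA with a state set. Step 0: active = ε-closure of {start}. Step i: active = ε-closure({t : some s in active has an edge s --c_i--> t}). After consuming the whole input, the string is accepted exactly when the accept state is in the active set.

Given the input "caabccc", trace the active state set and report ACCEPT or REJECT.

Answer: REJECT

Trace:
initial (ε-close {0}): {0,2,4,6,8,10}
'c' @ 1: {1,3,4,5,7,9,11}  ✓accept
'a' @ 2: {}  — no active states
rest 'abccc' ignored (set empty)
final: {}; accept 1 not in set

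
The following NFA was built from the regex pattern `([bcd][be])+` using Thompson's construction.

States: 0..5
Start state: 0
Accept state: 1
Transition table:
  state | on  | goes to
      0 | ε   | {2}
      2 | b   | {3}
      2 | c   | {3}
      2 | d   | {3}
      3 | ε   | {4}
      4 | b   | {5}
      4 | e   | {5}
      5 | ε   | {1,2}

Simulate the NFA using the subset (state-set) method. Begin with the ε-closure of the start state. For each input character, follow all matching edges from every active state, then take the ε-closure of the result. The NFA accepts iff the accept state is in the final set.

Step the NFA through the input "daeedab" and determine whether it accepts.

Answer: REJECT

Steps:
initial (ε-close {0}): {0,2}
'd' @ 1: {3,4}
'a' @ 2: {}  — dead — no transitions
rest 'eedab' ignored (set empty)
final: {}; accept 1 not in set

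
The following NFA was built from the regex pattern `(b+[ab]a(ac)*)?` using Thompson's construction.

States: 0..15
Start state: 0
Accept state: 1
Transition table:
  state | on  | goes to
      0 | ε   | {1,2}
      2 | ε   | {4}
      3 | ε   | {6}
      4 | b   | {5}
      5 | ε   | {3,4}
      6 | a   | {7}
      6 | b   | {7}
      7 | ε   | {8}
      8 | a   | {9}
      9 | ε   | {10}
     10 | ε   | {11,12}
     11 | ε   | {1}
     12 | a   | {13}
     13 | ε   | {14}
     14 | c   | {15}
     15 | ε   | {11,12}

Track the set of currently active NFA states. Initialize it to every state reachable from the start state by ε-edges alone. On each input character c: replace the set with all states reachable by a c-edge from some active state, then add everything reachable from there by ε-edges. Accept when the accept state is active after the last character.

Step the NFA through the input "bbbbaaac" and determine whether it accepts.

Answer: ACCEPT

Trace:
start: ε-closure({0}) = {0,1,2,4}
'b' @ 1: {3,4,5,6}
'b' @ 2: {3,4,5,6,7,8}
'b' @ 3: {3,4,5,6,7,8}
'b' @ 4: {3,4,5,6,7,8}
'a' @ 5: {1,7,8,9,10,11,12}  [accepting]
'a' @ 6: {1,9,10,11,12,13,14}  [accepting]
'a' @ 7: {13,14}
'c' @ 8: {1,11,12,15}  [accepting]
end set {1,11,12,15} — state 1 in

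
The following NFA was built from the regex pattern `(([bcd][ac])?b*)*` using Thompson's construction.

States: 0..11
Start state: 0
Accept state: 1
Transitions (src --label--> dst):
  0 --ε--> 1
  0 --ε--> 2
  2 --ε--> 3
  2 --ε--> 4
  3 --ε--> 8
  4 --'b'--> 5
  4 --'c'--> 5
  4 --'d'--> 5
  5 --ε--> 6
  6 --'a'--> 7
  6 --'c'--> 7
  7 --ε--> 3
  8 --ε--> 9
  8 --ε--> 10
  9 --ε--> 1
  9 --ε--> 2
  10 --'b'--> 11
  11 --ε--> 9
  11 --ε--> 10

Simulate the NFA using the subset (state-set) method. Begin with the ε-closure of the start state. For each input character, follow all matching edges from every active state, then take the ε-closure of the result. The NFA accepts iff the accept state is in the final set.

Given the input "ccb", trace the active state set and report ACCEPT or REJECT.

Answer: ACCEPT

Trace:
S₀ = ε-closure({0}) = {0,1,2,3,4,8,9,10}
'c' @ 1: {5,6}
'c' @ 2: {1,2,3,4,7,8,9,10}  (accept∈set)
'b' @ 3: {1,2,3,4,5,6,8,9,10,11}  (accept∈set)
after full input: {1,2,3,4,5,6,8,9,10,11}  (accept=1 in)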